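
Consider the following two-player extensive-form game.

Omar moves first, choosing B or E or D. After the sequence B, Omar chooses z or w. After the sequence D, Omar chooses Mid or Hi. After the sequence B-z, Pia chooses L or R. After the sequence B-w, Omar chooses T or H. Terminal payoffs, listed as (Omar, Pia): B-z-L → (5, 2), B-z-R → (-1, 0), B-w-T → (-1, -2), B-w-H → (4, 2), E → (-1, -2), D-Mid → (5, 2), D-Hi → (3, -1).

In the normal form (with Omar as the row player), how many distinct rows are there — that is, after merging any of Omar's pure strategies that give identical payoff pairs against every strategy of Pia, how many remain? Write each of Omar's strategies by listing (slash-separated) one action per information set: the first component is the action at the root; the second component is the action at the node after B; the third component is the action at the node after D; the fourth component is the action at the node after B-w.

Omar has 24 pure strategies: B/z/Mid/T, B/z/Mid/H, B/z/Hi/T, B/z/Hi/H, B/w/Mid/T, B/w/Mid/H, B/w/Hi/T, B/w/Hi/H, E/z/Mid/T, E/z/Mid/H, E/z/Hi/T, E/z/Hi/H, E/w/Mid/T, E/w/Mid/H, E/w/Hi/T, E/w/Hi/H, D/z/Mid/T, D/z/Mid/H, D/z/Hi/T, D/z/Hi/H, D/w/Mid/T, D/w/Mid/H, D/w/Hi/T, D/w/Hi/H. Columns: L, R.
{B/z/Mid/T, B/z/Mid/H, B/z/Hi/T, B/z/Hi/H} → row (5,2) (-1,0)
{B/w/Mid/T, B/w/Hi/T, E/z/Mid/T, E/z/Mid/H, E/z/Hi/T, E/z/Hi/H, E/w/Mid/T, E/w/Mid/H, E/w/Hi/T, E/w/Hi/H} → row (-1,-2) (-1,-2)
{B/w/Mid/H, B/w/Hi/H} → row (4,2) (4,2)
{D/z/Mid/T, D/z/Mid/H, D/w/Mid/T, D/w/Mid/H} → row (5,2) (5,2)
{D/z/Hi/T, D/z/Hi/H, D/w/Hi/T, D/w/Hi/H} → row (3,-1) (3,-1)
That's 5 distinct rows out of 24 strategies.

5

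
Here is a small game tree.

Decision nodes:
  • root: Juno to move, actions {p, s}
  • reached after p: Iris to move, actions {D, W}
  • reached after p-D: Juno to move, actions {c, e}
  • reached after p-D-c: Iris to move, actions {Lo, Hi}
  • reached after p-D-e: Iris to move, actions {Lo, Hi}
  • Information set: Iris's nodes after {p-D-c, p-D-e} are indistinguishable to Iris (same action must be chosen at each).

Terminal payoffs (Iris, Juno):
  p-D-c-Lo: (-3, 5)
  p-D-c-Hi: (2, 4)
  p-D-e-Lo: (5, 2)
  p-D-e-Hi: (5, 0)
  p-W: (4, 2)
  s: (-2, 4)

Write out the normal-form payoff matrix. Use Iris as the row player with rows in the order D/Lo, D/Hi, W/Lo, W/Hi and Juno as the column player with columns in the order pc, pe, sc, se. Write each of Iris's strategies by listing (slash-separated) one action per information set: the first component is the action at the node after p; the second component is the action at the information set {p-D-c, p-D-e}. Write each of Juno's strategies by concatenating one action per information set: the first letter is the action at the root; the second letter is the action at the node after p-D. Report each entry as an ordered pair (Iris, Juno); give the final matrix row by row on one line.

D/Lo: (-3,5) (5,2) (-2,4) (-2,4) | D/Hi: (2,4) (5,0) (-2,4) (-2,4) | W/Lo: (4,2) (4,2) (-2,4) (-2,4) | W/Hi: (4,2) (4,2) (-2,4) (-2,4)

Row D/Lo: pc→(-3,5), pe→(5,2), sc→(-2,4), se→(-2,4)
Row D/Hi: pc→(2,4), pe→(5,0), sc→(-2,4), se→(-2,4)
Row W/Lo: pc→(4,2), pe→(4,2), sc→(-2,4), se→(-2,4)
Row W/Hi: pc→(4,2), pe→(4,2), sc→(-2,4), se→(-2,4)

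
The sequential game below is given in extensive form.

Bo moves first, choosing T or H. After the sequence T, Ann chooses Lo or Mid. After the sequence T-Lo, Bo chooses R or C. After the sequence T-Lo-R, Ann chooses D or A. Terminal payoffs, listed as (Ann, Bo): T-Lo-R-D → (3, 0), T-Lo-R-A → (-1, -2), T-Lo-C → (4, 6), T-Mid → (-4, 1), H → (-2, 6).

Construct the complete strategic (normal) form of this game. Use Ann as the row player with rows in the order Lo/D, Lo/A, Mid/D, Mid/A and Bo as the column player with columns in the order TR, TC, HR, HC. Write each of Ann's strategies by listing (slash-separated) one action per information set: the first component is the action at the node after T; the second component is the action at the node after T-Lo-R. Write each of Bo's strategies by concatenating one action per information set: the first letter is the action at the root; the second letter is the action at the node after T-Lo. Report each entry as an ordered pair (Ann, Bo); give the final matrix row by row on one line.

            TR       TC       HR       HC
 Lo/D    (3,0)    (4,6)   (-2,6)   (-2,6)
 Lo/A  (-1,-2)    (4,6)   (-2,6)   (-2,6)
Mid/D   (-4,1)   (-4,1)   (-2,6)   (-2,6)
Mid/A   (-4,1)   (-4,1)   (-2,6)   (-2,6)

Lo/D: (3,0) (4,6) (-2,6) (-2,6) | Lo/A: (-1,-2) (4,6) (-2,6) (-2,6) | Mid/D: (-4,1) (-4,1) (-2,6) (-2,6) | Mid/A: (-4,1) (-4,1) (-2,6) (-2,6)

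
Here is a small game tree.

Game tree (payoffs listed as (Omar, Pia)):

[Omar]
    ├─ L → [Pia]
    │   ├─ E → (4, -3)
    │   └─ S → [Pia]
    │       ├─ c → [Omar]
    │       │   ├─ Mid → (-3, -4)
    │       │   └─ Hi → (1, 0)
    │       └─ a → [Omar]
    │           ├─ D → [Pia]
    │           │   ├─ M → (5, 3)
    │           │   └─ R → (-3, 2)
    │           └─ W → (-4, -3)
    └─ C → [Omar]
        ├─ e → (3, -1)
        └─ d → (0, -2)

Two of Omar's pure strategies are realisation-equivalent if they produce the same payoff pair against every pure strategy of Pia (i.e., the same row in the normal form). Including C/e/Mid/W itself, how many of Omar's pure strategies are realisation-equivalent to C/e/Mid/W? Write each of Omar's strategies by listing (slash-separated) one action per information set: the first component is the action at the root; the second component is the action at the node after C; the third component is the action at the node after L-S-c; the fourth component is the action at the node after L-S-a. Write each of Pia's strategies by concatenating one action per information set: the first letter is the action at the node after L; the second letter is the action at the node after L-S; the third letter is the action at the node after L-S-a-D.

4

Row for C/e/Mid/W (columns EcM, EcR, EaM, EaR, ScM, ScR, SaM, SaR): (3,-1) (3,-1) (3,-1) (3,-1) (3,-1) (3,-1) (3,-1) (3,-1).
Under C/e/Mid/W, Omar's choice at the node after L-S-c and at the node after L-S-a can never be reached regardless of what Pia does, so varying those choices leaves every outcome unchanged.
Holding the reachable choices fixed and varying the unreachable ones freely already gives 2 × 2 = 4 equivalent strategies.
No other strategy reproduces this row, so those 4 are the full class: C/e/Mid/D, C/e/Mid/W, C/e/Hi/D, C/e/Hi/W.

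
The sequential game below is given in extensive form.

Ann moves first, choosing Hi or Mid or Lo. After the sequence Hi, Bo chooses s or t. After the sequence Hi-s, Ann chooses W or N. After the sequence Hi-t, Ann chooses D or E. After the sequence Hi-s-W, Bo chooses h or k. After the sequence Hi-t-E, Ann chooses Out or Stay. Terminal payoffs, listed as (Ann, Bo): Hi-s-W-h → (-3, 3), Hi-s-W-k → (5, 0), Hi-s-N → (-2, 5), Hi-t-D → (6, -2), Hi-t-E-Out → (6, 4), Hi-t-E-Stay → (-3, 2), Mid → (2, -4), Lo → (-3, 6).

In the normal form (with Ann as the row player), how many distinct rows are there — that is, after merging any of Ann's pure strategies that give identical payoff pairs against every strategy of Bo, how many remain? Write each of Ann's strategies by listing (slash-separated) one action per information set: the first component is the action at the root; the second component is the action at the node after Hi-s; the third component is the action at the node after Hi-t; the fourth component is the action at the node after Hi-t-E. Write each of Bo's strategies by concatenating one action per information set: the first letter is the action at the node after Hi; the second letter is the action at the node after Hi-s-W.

8

Ann has 24 pure strategies: Hi/W/D/Out, Hi/W/D/Stay, Hi/W/E/Out, Hi/W/E/Stay, Hi/N/D/Out, Hi/N/D/Stay, Hi/N/E/Out, Hi/N/E/Stay, Mid/W/D/Out, Mid/W/D/Stay, Mid/W/E/Out, Mid/W/E/Stay, Mid/N/D/Out, Mid/N/D/Stay, Mid/N/E/Out, Mid/N/E/Stay, Lo/W/D/Out, Lo/W/D/Stay, Lo/W/E/Out, Lo/W/E/Stay, Lo/N/D/Out, Lo/N/D/Stay, Lo/N/E/Out, Lo/N/E/Stay. Columns: sh, sk, th, tk.
{Hi/W/D/Out, Hi/W/D/Stay} → row (-3,3) (5,0) (6,-2) (6,-2)
{Hi/W/E/Out} → row (-3,3) (5,0) (6,4) (6,4)
{Hi/W/E/Stay} → row (-3,3) (5,0) (-3,2) (-3,2)
{Hi/N/D/Out, Hi/N/D/Stay} → row (-2,5) (-2,5) (6,-2) (6,-2)
{Hi/N/E/Out} → row (-2,5) (-2,5) (6,4) (6,4)
{Hi/N/E/Stay} → row (-2,5) (-2,5) (-3,2) (-3,2)
{Mid/W/D/Out, Mid/W/D/Stay, Mid/W/E/Out, Mid/W/E/Stay, Mid/N/D/Out, Mid/N/D/Stay, Mid/N/E/Out, Mid/N/E/Stay} → row (2,-4) (2,-4) (2,-4) (2,-4)
{Lo/W/D/Out, Lo/W/D/Stay, Lo/W/E/Out, Lo/W/E/Stay, Lo/N/D/Out, Lo/N/D/Stay, Lo/N/E/Out, Lo/N/E/Stay} → row (-3,6) (-3,6) (-3,6) (-3,6)
That's 8 distinct rows out of 24 strategies.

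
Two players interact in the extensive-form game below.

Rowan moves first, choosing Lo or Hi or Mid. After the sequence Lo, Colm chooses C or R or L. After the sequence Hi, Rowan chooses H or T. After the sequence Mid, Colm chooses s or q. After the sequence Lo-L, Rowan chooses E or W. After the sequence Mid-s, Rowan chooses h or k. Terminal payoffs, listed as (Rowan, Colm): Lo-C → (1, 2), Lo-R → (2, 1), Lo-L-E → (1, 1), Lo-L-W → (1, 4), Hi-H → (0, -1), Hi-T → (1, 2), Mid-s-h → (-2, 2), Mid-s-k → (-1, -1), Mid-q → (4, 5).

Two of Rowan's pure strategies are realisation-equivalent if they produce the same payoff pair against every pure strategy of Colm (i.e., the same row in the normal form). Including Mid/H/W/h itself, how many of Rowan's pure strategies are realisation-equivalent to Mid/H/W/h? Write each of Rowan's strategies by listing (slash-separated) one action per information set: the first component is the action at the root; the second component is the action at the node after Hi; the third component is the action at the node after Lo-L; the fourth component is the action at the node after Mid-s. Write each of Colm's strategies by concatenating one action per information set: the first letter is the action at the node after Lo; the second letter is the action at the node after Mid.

4

Row for Mid/H/W/h (columns Cs, Cq, Rs, Rq, Ls, Lq): (-2,2) (4,5) (-2,2) (4,5) (-2,2) (4,5).
Under Mid/H/W/h, Rowan's choice at the node after Hi and at the node after Lo-L can never be reached regardless of what Colm does, so varying those choices leaves every outcome unchanged.
Holding the reachable choices fixed and varying the unreachable ones freely already gives 2 × 2 = 4 equivalent strategies.
No other strategy reproduces this row, so those 4 are the full class: Mid/H/E/h, Mid/H/W/h, Mid/T/E/h, Mid/T/W/h.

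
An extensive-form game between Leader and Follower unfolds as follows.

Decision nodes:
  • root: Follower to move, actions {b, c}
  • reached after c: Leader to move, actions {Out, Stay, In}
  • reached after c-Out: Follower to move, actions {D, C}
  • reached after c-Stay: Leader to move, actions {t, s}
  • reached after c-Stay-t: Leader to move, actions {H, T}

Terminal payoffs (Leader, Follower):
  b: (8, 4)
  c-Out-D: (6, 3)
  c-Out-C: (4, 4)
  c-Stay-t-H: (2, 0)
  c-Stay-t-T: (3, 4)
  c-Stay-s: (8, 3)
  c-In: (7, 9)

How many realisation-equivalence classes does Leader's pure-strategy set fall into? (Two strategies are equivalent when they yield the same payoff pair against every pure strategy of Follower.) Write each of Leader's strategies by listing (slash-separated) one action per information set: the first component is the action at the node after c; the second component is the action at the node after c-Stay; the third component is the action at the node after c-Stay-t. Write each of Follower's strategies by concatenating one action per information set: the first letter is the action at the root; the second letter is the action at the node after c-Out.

5

Leader has 12 pure strategies: Out/t/H, Out/t/T, Out/s/H, Out/s/T, Stay/t/H, Stay/t/T, Stay/s/H, Stay/s/T, In/t/H, In/t/T, In/s/H, In/s/T. Columns: bD, bC, cD, cC.
{Out/t/H, Out/t/T, Out/s/H, Out/s/T} → row (8,4) (8,4) (6,3) (4,4)
{Stay/t/H} → row (8,4) (8,4) (2,0) (2,0)
{Stay/t/T} → row (8,4) (8,4) (3,4) (3,4)
{Stay/s/H, Stay/s/T} → row (8,4) (8,4) (8,3) (8,3)
{In/t/H, In/t/T, In/s/H, In/s/T} → row (8,4) (8,4) (7,9) (7,9)
That's 5 distinct rows out of 12 strategies.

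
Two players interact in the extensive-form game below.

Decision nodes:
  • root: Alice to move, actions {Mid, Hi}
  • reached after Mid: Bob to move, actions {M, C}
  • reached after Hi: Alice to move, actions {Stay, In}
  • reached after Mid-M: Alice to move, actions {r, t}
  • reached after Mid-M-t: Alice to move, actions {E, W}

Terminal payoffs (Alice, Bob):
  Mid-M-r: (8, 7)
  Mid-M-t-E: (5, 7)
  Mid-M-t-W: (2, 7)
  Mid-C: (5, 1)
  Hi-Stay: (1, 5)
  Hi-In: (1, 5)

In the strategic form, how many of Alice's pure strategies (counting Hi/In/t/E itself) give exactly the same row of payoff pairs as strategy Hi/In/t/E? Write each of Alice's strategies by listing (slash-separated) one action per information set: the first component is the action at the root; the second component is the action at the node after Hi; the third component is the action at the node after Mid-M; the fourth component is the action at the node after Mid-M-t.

Row for Hi/In/t/E (columns M, C): (1,5) (1,5).
Under Hi/In/t/E, Alice's choice at the node after Mid-M and at the node after Mid-M-t can never be reached regardless of what Bob does, so varying those choices leaves every outcome unchanged.
Holding the reachable choices fixed and varying the unreachable ones freely already gives 2 × 2 = 4 equivalent strategies.
Checking the remaining rows, Hi/Stay/r/E, Hi/Stay/r/W, Hi/Stay/t/E, Hi/Stay/t/W also happen to give the same payoffs in every column, bringing the total to 8: Hi/Stay/r/E, Hi/Stay/r/W, Hi/Stay/t/E, Hi/Stay/t/W, Hi/In/r/E, Hi/In/r/W, Hi/In/t/E, Hi/In/t/W.

8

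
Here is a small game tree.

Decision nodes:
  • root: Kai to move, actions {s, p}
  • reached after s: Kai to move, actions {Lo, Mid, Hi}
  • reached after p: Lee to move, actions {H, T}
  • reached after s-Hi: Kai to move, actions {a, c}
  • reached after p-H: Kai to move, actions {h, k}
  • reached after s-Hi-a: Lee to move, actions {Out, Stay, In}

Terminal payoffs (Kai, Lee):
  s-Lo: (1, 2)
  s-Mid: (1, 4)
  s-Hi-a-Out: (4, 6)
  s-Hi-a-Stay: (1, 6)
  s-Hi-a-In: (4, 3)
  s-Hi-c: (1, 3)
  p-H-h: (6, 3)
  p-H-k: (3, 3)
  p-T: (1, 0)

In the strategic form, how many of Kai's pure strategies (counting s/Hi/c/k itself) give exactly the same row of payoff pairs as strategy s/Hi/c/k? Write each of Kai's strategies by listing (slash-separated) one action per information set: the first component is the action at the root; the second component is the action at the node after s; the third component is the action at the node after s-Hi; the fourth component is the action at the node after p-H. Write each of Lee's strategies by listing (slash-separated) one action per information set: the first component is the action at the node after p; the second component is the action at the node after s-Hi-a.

2

Row for s/Hi/c/k (columns H/Out, H/Stay, H/In, T/Out, T/Stay, T/In): (1,3) (1,3) (1,3) (1,3) (1,3) (1,3).
Under s/Hi/c/k, Kai's choice at the node after p-H can never be reached regardless of what Lee does, so varying those choices leaves every outcome unchanged.
Holding the reachable choices fixed and varying the unreachable one freely already gives 2 equivalent strategies.
No other strategy reproduces this row, so those 2 are the full class: s/Hi/c/h, s/Hi/c/k.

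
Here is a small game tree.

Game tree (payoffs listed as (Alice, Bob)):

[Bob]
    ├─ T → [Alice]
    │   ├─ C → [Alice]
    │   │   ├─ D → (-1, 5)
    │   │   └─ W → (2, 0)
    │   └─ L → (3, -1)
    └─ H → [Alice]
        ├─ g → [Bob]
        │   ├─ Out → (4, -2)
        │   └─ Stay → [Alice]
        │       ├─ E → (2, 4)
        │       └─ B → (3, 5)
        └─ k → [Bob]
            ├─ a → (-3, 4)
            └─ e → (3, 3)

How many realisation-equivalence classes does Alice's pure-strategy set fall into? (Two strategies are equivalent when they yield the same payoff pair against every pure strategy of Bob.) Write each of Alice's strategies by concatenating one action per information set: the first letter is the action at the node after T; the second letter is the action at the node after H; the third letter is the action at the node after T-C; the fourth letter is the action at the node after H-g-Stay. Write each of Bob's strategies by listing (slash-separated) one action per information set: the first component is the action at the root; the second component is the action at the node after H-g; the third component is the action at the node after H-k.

Alice has 16 pure strategies: CgDE, CgDB, CgWE, CgWB, CkDE, CkDB, CkWE, CkWB, LgDE, LgDB, LgWE, LgWB, LkDE, LkDB, LkWE, LkWB. Columns: T/Out/a, T/Out/e, T/Stay/a, T/Stay/e, H/Out/a, H/Out/e, H/Stay/a, H/Stay/e.
{CgDE} → row (-1,5) (-1,5) (-1,5) (-1,5) (4,-2) (4,-2) (2,4) (2,4)
{CgDB} → row (-1,5) (-1,5) (-1,5) (-1,5) (4,-2) (4,-2) (3,5) (3,5)
{CgWE} → row (2,0) (2,0) (2,0) (2,0) (4,-2) (4,-2) (2,4) (2,4)
{CgWB} → row (2,0) (2,0) (2,0) (2,0) (4,-2) (4,-2) (3,5) (3,5)
{CkDE, CkDB} → row (-1,5) (-1,5) (-1,5) (-1,5) (-3,4) (3,3) (-3,4) (3,3)
{CkWE, CkWB} → row (2,0) (2,0) (2,0) (2,0) (-3,4) (3,3) (-3,4) (3,3)
{LgDE, LgWE} → row (3,-1) (3,-1) (3,-1) (3,-1) (4,-2) (4,-2) (2,4) (2,4)
{LgDB, LgWB} → row (3,-1) (3,-1) (3,-1) (3,-1) (4,-2) (4,-2) (3,5) (3,5)
{LkDE, LkDB, LkWE, LkWB} → row (3,-1) (3,-1) (3,-1) (3,-1) (-3,4) (3,3) (-3,4) (3,3)
That's 9 distinct rows out of 16 strategies.

9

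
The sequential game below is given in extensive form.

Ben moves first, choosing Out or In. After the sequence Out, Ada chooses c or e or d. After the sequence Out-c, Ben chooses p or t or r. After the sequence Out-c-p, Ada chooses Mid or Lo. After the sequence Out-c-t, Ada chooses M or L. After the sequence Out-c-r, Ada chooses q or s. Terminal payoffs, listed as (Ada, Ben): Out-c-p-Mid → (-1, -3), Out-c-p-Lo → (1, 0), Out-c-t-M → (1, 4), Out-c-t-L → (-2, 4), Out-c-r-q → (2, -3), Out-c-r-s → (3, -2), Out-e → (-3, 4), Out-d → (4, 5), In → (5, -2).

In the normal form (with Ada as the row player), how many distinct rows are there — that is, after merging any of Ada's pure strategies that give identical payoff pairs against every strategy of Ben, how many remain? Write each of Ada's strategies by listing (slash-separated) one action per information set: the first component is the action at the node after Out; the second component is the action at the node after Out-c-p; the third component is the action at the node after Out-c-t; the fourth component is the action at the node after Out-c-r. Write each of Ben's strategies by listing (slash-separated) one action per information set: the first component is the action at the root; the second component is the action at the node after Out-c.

Ada has 24 pure strategies: c/Mid/M/q, c/Mid/M/s, c/Mid/L/q, c/Mid/L/s, c/Lo/M/q, c/Lo/M/s, c/Lo/L/q, c/Lo/L/s, e/Mid/M/q, e/Mid/M/s, e/Mid/L/q, e/Mid/L/s, e/Lo/M/q, e/Lo/M/s, e/Lo/L/q, e/Lo/L/s, d/Mid/M/q, d/Mid/M/s, d/Mid/L/q, d/Mid/L/s, d/Lo/M/q, d/Lo/M/s, d/Lo/L/q, d/Lo/L/s. Columns: Out/p, Out/t, Out/r, In/p, In/t, In/r.
{c/Mid/M/q} → row (-1,-3) (1,4) (2,-3) (5,-2) (5,-2) (5,-2)
{c/Mid/M/s} → row (-1,-3) (1,4) (3,-2) (5,-2) (5,-2) (5,-2)
{c/Mid/L/q} → row (-1,-3) (-2,4) (2,-3) (5,-2) (5,-2) (5,-2)
{c/Mid/L/s} → row (-1,-3) (-2,4) (3,-2) (5,-2) (5,-2) (5,-2)
{c/Lo/M/q} → row (1,0) (1,4) (2,-3) (5,-2) (5,-2) (5,-2)
{c/Lo/M/s} → row (1,0) (1,4) (3,-2) (5,-2) (5,-2) (5,-2)
{c/Lo/L/q} → row (1,0) (-2,4) (2,-3) (5,-2) (5,-2) (5,-2)
{c/Lo/L/s} → row (1,0) (-2,4) (3,-2) (5,-2) (5,-2) (5,-2)
{e/Mid/M/q, e/Mid/M/s, e/Mid/L/q, e/Mid/L/s, e/Lo/M/q, e/Lo/M/s, e/Lo/L/q, e/Lo/L/s} → row (-3,4) (-3,4) (-3,4) (5,-2) (5,-2) (5,-2)
{d/Mid/M/q, d/Mid/M/s, d/Mid/L/q, d/Mid/L/s, d/Lo/M/q, d/Lo/M/s, d/Lo/L/q, d/Lo/L/s} → row (4,5) (4,5) (4,5) (5,-2) (5,-2) (5,-2)
That's 10 distinct rows out of 24 strategies.

10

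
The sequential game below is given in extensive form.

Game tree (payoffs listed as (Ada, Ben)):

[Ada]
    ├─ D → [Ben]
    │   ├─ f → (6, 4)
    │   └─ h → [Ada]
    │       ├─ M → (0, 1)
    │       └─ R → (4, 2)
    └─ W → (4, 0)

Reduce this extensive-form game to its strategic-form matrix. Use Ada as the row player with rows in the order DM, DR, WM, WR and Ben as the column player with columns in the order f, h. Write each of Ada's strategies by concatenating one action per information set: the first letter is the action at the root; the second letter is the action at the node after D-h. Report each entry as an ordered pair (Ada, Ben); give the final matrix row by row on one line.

Row DM: f→(6,4), h→(0,1)
Row DR: f→(6,4), h→(4,2)
Row WM: f→(4,0), h→(4,0)
Row WR: f→(4,0), h→(4,0)

DM: (6,4) (0,1) | DR: (6,4) (4,2) | WM: (4,0) (4,0) | WR: (4,0) (4,0)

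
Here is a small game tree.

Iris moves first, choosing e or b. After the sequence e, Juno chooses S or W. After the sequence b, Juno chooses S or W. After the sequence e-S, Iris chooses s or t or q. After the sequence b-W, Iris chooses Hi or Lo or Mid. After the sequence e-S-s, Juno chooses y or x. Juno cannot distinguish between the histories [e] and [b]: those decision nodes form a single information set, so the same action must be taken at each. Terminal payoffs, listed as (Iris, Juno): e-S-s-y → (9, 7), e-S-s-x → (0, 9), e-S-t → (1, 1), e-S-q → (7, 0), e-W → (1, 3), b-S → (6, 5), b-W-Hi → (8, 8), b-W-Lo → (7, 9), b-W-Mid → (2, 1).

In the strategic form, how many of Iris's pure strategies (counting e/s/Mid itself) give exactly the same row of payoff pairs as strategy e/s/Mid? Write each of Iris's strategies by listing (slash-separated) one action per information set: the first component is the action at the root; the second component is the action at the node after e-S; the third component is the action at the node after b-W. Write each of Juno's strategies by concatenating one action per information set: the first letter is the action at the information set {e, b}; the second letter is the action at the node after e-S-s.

Row for e/s/Mid (columns Sy, Sx, Wy, Wx): (9,7) (0,9) (1,3) (1,3).
Under e/s/Mid, Iris's choice at the node after b-W can never be reached regardless of what Juno does, so varying those choices leaves every outcome unchanged.
Holding the reachable choices fixed and varying the unreachable one freely already gives 3 equivalent strategies.
No other strategy reproduces this row, so those 3 are the full class: e/s/Hi, e/s/Lo, e/s/Mid.

3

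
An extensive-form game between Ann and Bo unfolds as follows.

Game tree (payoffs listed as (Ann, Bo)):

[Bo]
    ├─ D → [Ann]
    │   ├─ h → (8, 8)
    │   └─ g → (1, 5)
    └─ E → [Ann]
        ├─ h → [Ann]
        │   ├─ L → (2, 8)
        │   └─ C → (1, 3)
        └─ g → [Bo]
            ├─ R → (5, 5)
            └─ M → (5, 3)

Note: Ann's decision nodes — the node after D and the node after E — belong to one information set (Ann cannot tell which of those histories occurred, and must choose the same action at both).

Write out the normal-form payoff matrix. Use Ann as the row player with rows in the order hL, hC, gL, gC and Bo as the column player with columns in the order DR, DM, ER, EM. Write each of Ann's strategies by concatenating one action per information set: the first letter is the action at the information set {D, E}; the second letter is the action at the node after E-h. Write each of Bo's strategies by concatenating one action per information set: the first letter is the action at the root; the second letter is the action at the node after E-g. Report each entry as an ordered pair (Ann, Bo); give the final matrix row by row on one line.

hL: (8,8) (8,8) (2,8) (2,8) | hC: (8,8) (8,8) (1,3) (1,3) | gL: (1,5) (1,5) (5,5) (5,3) | gC: (1,5) (1,5) (5,5) (5,3)

           DR       DM       ER       EM
  hL    (8,8)    (8,8)    (2,8)    (2,8)
  hC    (8,8)    (8,8)    (1,3)    (1,3)
  gL    (1,5)    (1,5)    (5,5)    (5,3)
  gC    (1,5)    (1,5)    (5,5)    (5,3)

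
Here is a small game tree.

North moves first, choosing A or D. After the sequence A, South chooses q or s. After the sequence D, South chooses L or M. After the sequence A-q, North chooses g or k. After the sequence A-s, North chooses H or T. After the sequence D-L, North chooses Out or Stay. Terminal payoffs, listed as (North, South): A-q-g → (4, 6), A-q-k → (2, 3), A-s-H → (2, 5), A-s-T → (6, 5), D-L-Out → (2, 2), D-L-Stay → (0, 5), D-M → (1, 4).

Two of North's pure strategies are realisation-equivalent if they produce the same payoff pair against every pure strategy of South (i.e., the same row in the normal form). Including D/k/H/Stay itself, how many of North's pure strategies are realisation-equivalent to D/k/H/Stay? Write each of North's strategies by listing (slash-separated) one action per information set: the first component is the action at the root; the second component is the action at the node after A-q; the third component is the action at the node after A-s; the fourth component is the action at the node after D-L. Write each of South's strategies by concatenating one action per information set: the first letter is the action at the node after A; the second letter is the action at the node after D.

Row for D/k/H/Stay (columns qL, qM, sL, sM): (0,5) (1,4) (0,5) (1,4).
Under D/k/H/Stay, North's choice at the node after A-q and at the node after A-s can never be reached regardless of what South does, so varying those choices leaves every outcome unchanged.
Holding the reachable choices fixed and varying the unreachable ones freely already gives 2 × 2 = 4 equivalent strategies.
No other strategy reproduces this row, so those 4 are the full class: D/g/H/Stay, D/g/T/Stay, D/k/H/Stay, D/k/T/Stay.

4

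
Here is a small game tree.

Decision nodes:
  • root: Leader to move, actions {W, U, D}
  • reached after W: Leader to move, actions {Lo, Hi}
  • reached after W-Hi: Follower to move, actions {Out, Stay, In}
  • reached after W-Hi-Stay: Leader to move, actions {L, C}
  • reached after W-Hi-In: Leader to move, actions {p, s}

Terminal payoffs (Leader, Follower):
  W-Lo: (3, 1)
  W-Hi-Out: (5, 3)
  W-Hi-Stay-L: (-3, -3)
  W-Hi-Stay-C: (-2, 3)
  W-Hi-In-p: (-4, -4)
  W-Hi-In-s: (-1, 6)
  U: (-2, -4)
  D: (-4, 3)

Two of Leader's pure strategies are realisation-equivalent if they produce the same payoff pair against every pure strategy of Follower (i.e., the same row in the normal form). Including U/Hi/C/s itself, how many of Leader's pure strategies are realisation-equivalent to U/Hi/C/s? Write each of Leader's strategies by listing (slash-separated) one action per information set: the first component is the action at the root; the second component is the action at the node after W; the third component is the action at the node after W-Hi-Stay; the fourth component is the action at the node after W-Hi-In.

Row for U/Hi/C/s (columns Out, Stay, In): (-2,-4) (-2,-4) (-2,-4).
Under U/Hi/C/s, Leader's choice at the node after W and at the node after W-Hi-Stay and at the node after W-Hi-In can never be reached regardless of what Follower does, so varying those choices leaves every outcome unchanged.
Holding the reachable choices fixed and varying the unreachable ones freely already gives 2 × 2 × 2 = 8 equivalent strategies.
No other strategy reproduces this row, so those 8 are the full class: U/Lo/L/p, U/Lo/L/s, U/Lo/C/p, U/Lo/C/s, U/Hi/L/p, U/Hi/L/s, U/Hi/C/p, U/Hi/C/s.

8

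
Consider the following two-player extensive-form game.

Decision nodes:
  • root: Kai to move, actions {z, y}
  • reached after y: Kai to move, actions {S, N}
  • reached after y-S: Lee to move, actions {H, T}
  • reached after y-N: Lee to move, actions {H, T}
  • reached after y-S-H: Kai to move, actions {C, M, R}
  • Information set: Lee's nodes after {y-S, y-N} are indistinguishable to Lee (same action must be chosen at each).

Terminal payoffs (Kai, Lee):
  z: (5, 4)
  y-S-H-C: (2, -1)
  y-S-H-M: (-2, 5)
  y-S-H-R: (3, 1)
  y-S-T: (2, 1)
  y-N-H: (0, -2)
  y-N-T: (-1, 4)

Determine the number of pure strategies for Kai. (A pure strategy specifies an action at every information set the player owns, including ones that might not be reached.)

Kai owns the root with actions {z, y} — two choices.
Kai owns the node after y with actions {S, N} — two choices.
Kai owns the node after y-S-H with actions {C, M, R} — three choices.
A pure strategy fixes one action at each information set independently, so the count is the product 2 × 2 × 3 = 12.
(For reference, Lee has 2 pure strategies, giving a 12×2 normal-form matrix.)

12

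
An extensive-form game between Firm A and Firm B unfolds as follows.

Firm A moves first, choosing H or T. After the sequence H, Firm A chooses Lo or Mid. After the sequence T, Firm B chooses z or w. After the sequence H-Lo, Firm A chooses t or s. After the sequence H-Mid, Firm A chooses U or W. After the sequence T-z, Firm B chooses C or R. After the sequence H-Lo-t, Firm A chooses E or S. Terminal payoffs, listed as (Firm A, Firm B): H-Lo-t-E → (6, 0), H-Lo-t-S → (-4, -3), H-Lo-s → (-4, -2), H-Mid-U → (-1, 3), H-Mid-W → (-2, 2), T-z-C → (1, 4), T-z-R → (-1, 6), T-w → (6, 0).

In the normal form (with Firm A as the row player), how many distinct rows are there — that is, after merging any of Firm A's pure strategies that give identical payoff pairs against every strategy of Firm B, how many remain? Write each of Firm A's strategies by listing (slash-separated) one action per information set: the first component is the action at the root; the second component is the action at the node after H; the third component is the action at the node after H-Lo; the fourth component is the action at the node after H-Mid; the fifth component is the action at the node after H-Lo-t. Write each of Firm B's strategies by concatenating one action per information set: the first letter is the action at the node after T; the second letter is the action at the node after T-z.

Firm A has 32 pure strategies: H/Lo/t/U/E, H/Lo/t/U/S, H/Lo/t/W/E, H/Lo/t/W/S, H/Lo/s/U/E, H/Lo/s/U/S, H/Lo/s/W/E, H/Lo/s/W/S, H/Mid/t/U/E, H/Mid/t/U/S, H/Mid/t/W/E, H/Mid/t/W/S, H/Mid/s/U/E, H/Mid/s/U/S, H/Mid/s/W/E, H/Mid/s/W/S, T/Lo/t/U/E, T/Lo/t/U/S, T/Lo/t/W/E, T/Lo/t/W/S, T/Lo/s/U/E, T/Lo/s/U/S, T/Lo/s/W/E, T/Lo/s/W/S, T/Mid/t/U/E, T/Mid/t/U/S, T/Mid/t/W/E, T/Mid/t/W/S, T/Mid/s/U/E, T/Mid/s/U/S, T/Mid/s/W/E, T/Mid/s/W/S. Columns: zC, zR, wC, wR.
{H/Lo/t/U/E, H/Lo/t/W/E} → row (6,0) (6,0) (6,0) (6,0)
{H/Lo/t/U/S, H/Lo/t/W/S} → row (-4,-3) (-4,-3) (-4,-3) (-4,-3)
{H/Lo/s/U/E, H/Lo/s/U/S, H/Lo/s/W/E, H/Lo/s/W/S} → row (-4,-2) (-4,-2) (-4,-2) (-4,-2)
{H/Mid/t/U/E, H/Mid/t/U/S, H/Mid/s/U/E, H/Mid/s/U/S} → row (-1,3) (-1,3) (-1,3) (-1,3)
{H/Mid/t/W/E, H/Mid/t/W/S, H/Mid/s/W/E, H/Mid/s/W/S} → row (-2,2) (-2,2) (-2,2) (-2,2)
{T/Lo/t/U/E, T/Lo/t/U/S, T/Lo/t/W/E, T/Lo/t/W/S, T/Lo/s/U/E, T/Lo/s/U/S, T/Lo/s/W/E, T/Lo/s/W/S, T/Mid/t/U/E, T/Mid/t/U/S, T/Mid/t/W/E, T/Mid/t/W/S, T/Mid/s/U/E, T/Mid/s/U/S, T/Mid/s/W/E, T/Mid/s/W/S} → row (1,4) (-1,6) (6,0) (6,0)
That's 6 distinct rows out of 32 strategies.

6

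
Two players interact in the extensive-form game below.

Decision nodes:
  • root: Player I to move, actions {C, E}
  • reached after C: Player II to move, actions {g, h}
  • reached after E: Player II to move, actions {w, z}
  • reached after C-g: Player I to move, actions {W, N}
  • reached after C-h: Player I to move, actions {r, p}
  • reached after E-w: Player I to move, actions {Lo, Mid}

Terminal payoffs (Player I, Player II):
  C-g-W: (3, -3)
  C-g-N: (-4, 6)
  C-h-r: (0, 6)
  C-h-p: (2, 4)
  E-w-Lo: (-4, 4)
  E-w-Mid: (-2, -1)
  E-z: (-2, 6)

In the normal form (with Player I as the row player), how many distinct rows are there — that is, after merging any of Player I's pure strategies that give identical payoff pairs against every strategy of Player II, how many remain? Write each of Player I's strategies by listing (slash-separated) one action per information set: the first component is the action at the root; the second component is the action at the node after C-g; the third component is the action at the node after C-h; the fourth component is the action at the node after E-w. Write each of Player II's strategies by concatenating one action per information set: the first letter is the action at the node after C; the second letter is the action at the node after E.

Player I has 16 pure strategies: C/W/r/Lo, C/W/r/Mid, C/W/p/Lo, C/W/p/Mid, C/N/r/Lo, C/N/r/Mid, C/N/p/Lo, C/N/p/Mid, E/W/r/Lo, E/W/r/Mid, E/W/p/Lo, E/W/p/Mid, E/N/r/Lo, E/N/r/Mid, E/N/p/Lo, E/N/p/Mid. Columns: gw, gz, hw, hz.
{C/W/r/Lo, C/W/r/Mid} → row (3,-3) (3,-3) (0,6) (0,6)
{C/W/p/Lo, C/W/p/Mid} → row (3,-3) (3,-3) (2,4) (2,4)
{C/N/r/Lo, C/N/r/Mid} → row (-4,6) (-4,6) (0,6) (0,6)
{C/N/p/Lo, C/N/p/Mid} → row (-4,6) (-4,6) (2,4) (2,4)
{E/W/r/Lo, E/W/p/Lo, E/N/r/Lo, E/N/p/Lo} → row (-4,4) (-2,6) (-4,4) (-2,6)
{E/W/r/Mid, E/W/p/Mid, E/N/r/Mid, E/N/p/Mid} → row (-2,-1) (-2,6) (-2,-1) (-2,6)
That's 6 distinct rows out of 16 strategies.

6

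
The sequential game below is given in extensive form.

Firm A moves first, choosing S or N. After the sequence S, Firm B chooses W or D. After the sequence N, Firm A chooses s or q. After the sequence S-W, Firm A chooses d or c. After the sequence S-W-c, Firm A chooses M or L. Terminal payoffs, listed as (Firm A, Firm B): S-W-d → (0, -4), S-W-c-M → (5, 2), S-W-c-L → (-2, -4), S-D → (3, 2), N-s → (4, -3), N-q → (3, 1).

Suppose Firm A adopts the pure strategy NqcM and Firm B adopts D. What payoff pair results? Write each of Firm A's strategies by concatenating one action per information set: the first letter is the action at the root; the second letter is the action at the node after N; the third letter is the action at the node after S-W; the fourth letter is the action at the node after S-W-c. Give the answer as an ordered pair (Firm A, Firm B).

(3, 1)

Trace the play path from the root:
  Firm A plays N
  Firm A plays q at [N]
→ terminal payoff (3, 1).
(Firm A's choice at the node after S-W is never reached on this path, so it doesn't affect the outcome.)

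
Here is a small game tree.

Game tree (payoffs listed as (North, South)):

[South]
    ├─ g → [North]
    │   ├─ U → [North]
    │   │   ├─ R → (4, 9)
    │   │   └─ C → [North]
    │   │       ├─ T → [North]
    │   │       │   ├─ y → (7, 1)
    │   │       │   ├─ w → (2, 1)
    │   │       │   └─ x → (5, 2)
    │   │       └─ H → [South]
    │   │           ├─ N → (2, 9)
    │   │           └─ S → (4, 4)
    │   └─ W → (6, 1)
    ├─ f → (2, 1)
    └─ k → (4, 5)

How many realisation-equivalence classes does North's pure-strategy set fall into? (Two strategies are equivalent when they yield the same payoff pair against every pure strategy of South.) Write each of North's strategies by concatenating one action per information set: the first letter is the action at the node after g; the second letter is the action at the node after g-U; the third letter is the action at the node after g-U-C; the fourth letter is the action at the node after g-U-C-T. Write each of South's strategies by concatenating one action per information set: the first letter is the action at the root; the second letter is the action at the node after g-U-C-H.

6

North has 24 pure strategies: URTy, URTw, URTx, URHy, URHw, URHx, UCTy, UCTw, UCTx, UCHy, UCHw, UCHx, WRTy, WRTw, WRTx, WRHy, WRHw, WRHx, WCTy, WCTw, WCTx, WCHy, WCHw, WCHx. Columns: gN, gS, fN, fS, kN, kS.
{URTy, URTw, URTx, URHy, URHw, URHx} → row (4,9) (4,9) (2,1) (2,1) (4,5) (4,5)
{UCTy} → row (7,1) (7,1) (2,1) (2,1) (4,5) (4,5)
{UCTw} → row (2,1) (2,1) (2,1) (2,1) (4,5) (4,5)
{UCTx} → row (5,2) (5,2) (2,1) (2,1) (4,5) (4,5)
{UCHy, UCHw, UCHx} → row (2,9) (4,4) (2,1) (2,1) (4,5) (4,5)
{WRTy, WRTw, WRTx, WRHy, WRHw, WRHx, WCTy, WCTw, WCTx, WCHy, WCHw, WCHx} → row (6,1) (6,1) (2,1) (2,1) (4,5) (4,5)
That's 6 distinct rows out of 24 strategies.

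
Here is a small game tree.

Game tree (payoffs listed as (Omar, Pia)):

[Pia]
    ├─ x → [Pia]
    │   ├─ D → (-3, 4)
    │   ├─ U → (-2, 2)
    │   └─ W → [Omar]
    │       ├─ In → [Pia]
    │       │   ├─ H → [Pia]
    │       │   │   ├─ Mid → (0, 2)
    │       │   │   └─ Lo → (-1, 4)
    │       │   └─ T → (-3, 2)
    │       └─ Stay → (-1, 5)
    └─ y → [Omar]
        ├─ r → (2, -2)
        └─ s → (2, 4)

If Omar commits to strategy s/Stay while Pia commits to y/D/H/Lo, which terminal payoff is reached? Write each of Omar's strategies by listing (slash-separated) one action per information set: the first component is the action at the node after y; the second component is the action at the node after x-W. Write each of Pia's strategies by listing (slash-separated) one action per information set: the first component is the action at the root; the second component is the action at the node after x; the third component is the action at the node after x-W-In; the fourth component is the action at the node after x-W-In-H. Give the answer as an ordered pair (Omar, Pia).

(2, 4)

Trace the play path from the root:
  Pia plays y
  Omar plays s at [y]
→ terminal payoff (2, 4).
(Omar's choice at the node after x-W is never reached on this path, so it doesn't affect the outcome.)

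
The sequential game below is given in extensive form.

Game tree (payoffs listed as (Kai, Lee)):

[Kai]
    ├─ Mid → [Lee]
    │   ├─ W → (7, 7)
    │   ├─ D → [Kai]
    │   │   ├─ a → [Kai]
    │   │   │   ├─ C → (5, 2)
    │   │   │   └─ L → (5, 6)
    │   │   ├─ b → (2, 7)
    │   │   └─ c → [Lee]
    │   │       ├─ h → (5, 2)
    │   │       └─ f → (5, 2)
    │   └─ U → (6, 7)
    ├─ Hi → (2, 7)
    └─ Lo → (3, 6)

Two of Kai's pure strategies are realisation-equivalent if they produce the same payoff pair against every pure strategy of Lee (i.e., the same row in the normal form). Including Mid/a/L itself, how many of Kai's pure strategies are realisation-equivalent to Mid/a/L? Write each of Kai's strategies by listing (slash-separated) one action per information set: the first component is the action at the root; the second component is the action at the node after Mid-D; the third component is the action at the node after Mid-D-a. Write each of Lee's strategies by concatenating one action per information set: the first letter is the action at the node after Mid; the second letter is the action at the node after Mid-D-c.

1

Row for Mid/a/L (columns Wh, Wf, Dh, Df, Uh, Uf): (7,7) (7,7) (5,6) (5,6) (6,7) (6,7).
Every one of Kai's information sets is on the play path for some reply by Lee when Kai follows Mid/a/L.
Changing the action at any of them therefore changes at least one column, so only Mid/a/L itself gives this row.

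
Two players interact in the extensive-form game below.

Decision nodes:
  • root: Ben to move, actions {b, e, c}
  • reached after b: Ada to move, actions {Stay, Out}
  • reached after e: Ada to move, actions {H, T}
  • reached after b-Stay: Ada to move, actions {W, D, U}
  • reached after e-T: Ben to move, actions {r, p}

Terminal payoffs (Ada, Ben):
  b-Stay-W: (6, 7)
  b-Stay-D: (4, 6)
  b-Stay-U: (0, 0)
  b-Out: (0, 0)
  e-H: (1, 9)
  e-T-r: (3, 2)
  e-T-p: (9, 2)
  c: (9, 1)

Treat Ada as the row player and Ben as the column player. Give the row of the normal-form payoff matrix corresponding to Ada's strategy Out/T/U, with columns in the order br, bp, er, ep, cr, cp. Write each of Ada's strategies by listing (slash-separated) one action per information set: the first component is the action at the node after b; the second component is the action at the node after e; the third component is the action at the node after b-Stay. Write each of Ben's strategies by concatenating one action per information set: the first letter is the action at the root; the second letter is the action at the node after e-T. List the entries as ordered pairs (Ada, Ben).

vs br: Ben plays b → Ada plays Out at [b] → (0, 0)
vs bp: Ben plays b → Ada plays Out at [b] → (0, 0)
vs er: Ben plays e → Ada plays T at [e] → Ben plays r at [e-T] → (3, 2)
vs ep: Ben plays e → Ada plays T at [e] → Ben plays p at [e-T] → (9, 2)
vs cr: Ben plays c → (9, 1)
vs cp: Ben plays c → (9, 1)

(0,0) (0,0) (3,2) (9,2) (9,1) (9,1)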